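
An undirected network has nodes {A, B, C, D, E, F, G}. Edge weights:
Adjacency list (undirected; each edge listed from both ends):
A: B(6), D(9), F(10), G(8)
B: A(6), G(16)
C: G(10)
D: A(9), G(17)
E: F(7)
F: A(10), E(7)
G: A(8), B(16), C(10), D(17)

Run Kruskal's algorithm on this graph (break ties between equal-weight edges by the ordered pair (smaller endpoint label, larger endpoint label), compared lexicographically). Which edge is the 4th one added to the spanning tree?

A-D

Kruskal's algorithm — process edges by increasing weight (ties by edge label):
A—B (6): add. Components now {A,B} {C} {D} {E} {F} {G}
E—F (7): add. Components now {A,B} {C} {D} {E,F} {G}
A—G (8): add. Components now {A,B,G} {C} {D} {E,F}
A—D (9): add. Components now {A,B,D,G} {C} {E,F}
A—F (10): add. Components now {A,B,D,E,F,G} {C}
C—G (10): add. Components now {A,B,C,D,E,F,G}
The 4th edge added is A—D.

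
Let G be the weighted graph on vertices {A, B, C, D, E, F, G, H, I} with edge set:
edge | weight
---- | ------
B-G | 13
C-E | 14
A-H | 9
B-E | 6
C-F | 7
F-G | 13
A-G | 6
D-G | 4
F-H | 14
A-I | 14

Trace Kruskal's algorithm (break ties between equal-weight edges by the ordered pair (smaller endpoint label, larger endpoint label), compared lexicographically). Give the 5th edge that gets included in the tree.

Sort edges by weight, then run Kruskal:
D-G (4): add — endpoints in different components.
A-G (6): add — endpoints in different components.
B-E (6): add — endpoints in different components.
C-F (7): add — endpoints in different components.
A-H (9): add — endpoints in different components.
B-G (13): add — endpoints in different components.
F-G (13): add — endpoints in different components.
A-I (14): add — endpoints in different components.
The 5th edge added is A-H.

A-H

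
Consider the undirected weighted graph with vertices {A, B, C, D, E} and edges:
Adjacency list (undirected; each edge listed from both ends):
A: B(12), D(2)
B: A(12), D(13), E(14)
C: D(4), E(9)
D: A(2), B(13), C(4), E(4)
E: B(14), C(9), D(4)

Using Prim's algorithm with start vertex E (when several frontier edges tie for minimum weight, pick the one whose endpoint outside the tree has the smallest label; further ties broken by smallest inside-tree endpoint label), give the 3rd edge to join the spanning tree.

Prim's algorithm from E:
Step 1: frontier [D—E 4, C—E 9, B—E 14] → take D—E (4); add D.
Step 2: frontier [A—D 2, C—D 4, B—D 13, C—E 9, B—E 14] → take A—D (2); add A.
Step 3: frontier [A—B 12, C—D 4, B—D 13, C—E 9, B—E 14] → take C—D (4); add C.
Step 4: frontier [A—B 12, B—D 13, B—E 14] → take A—B (12); add B.
The 3rd edge added is C—D.

C-D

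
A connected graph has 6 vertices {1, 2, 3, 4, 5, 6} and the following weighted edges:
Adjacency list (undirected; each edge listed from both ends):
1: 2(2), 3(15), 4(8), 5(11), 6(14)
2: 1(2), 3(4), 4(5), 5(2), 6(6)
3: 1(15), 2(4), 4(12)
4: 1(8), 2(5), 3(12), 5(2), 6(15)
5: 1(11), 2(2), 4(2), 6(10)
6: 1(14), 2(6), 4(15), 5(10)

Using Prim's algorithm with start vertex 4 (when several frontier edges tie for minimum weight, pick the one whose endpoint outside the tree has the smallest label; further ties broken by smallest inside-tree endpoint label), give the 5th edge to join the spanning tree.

Prim's algorithm from 4:
Step 1: frontier [4-5 2, 2-4 5, 1-4 8, 3-4 12, 4-6 15] → take 4-5 (2); add 5.
Step 2: frontier [2-4 5, 1-4 8, 3-4 12, 4-6 15, 2-5 2, 5-6 10, 1-5 11] → take 2-5 (2); add 2.
Step 3: frontier [1-2 2, 2-3 4, 2-6 6, 1-4 8, 3-4 12, 4-6 15, 5-6 10, 1-5 11] → take 1-2 (2); add 1.
Step 4: frontier [1-6 14, 1-3 15, 2-3 4, 2-6 6, 3-4 12, 4-6 15, 5-6 10] → take 2-3 (4); add 3.
Step 5: frontier [1-6 14, 2-6 6, 4-6 15, 5-6 10] → take 2-6 (6); add 6.
The 5th edge added is 2-6.

2-6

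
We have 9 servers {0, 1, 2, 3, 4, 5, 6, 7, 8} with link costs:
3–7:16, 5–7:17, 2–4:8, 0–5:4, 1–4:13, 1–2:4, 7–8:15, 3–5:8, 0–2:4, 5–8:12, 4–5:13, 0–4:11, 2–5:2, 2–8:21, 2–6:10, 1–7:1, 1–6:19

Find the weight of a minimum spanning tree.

Kruskal's algorithm — process edges by increasing weight (ties by edge label):
1–7 (1): add — endpoints in different components.
2–5 (2): add — endpoints in different components.
0–2 (4): add — endpoints in different components.
0–5 (4): skip — 0 and 5 already connected.
1–2 (4): add — endpoints in different components.
2–4 (8): add — endpoints in different components.
3–5 (8): add — endpoints in different components.
2–6 (10): add — endpoints in different components.
0–4 (11): skip — 0 and 4 already connected.
5–8 (12): add — endpoints in different components.
MST edges: 1–7, 2–5, 0–2, 1–2, 2–4, 3–5, 2–6, 5–8; total weight 1+2+4+4+8+8+10+12 = 49.

49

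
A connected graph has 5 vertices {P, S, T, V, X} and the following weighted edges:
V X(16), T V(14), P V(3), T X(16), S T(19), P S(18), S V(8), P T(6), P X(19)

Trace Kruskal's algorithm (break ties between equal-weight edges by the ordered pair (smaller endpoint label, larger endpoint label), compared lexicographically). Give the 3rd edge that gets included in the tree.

S-V

Kruskal's algorithm — process edges by increasing weight (ties by edge label):
P V (3): add — endpoints in different components.
P T (6): add — endpoints in different components.
S V (8): add — endpoints in different components.
T V (14): skip — T and V already connected.
T X (16): add — endpoints in different components.
The 3rd edge added is S V.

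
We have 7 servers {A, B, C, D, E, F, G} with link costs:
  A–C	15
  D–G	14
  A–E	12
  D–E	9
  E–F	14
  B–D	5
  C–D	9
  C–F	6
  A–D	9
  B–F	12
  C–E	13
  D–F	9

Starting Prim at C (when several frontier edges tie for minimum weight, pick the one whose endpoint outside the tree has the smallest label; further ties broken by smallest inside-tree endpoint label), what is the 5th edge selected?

Prim's algorithm from C:
Step 1: frontier [C–F 6, C–D 9, C–E 13, A–C 15] → take C–F (6); add F.
Step 2: frontier [C–D 9, C–E 13, A–C 15, D–F 9, B–F 12, E–F 14] → take C–D (9); add D.
Step 3: frontier [C–E 13, A–C 15, B–D 5, A–D 9, D–E 9, D–G 14, B–F 12, E–F 14] → take B–D (5); add B.
Step 4: frontier [C–E 13, A–C 15, A–D 9, D–E 9, D–G 14, E–F 14] → take A–D (9); add A.
Step 5: frontier [A–E 12, C–E 13, D–E 9, D–G 14, E–F 14] → take D–E (9); add E.
Step 6: frontier [D–G 14] → take D–G (14); add G.
The 5th edge added is D–E.

D-E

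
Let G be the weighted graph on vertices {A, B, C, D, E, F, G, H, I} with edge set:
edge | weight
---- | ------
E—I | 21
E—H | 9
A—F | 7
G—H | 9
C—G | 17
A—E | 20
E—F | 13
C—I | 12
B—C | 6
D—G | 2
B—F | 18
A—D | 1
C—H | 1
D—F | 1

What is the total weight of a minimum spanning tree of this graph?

41

Prim's algorithm from B:
Step 1: cheapest edge leaving the tree is B—C (6); add C.
Step 2: cheapest edge leaving the tree is C—H (1); add H.
Step 3: cheapest edge leaving the tree is E—H (9); add E.
Step 4: cheapest edge leaving the tree is G—H (9); add G.
Step 5: cheapest edge leaving the tree is D—G (2); add D.
Step 6: cheapest edge leaving the tree is A—D (1); add A.
Step 7: cheapest edge leaving the tree is D—F (1); add F.
Step 8: cheapest edge leaving the tree is C—I (12); add I.
MST edges: B—C, C—H, E—H, G—H, D—G, A—D, D—F, C—I; total weight 6+1+9+9+2+1+1+12 = 41.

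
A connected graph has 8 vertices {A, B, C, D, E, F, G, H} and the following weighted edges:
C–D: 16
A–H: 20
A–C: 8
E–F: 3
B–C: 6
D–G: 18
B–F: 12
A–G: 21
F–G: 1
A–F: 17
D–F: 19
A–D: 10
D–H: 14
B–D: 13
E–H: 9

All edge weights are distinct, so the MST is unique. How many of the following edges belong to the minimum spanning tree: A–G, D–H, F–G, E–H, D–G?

Kruskal's algorithm — process edges by increasing weight (ties by edge label):
F–G (1): add — endpoints in different components.
E–F (3): add — endpoints in different components.
B–C (6): add — endpoints in different components.
A–C (8): add — endpoints in different components.
E–H (9): add — endpoints in different components.
A–D (10): add — endpoints in different components.
B–F (12): add — endpoints in different components.
MST edge set: {F–G, E–F, B–C, A–C, E–H, A–D, B–F}.
Of the listed edges, {F–G, E–H} are in the MST → 2.

2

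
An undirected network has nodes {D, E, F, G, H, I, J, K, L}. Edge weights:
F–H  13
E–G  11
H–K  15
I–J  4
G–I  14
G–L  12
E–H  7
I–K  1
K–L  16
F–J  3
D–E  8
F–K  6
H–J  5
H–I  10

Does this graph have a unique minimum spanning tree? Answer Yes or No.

Yes

Kruskal: consider edges lightest-first.
I–K (1): add — endpoints in different components.
F–J (3): add — endpoints in different components.
I–J (4): add — endpoints in different components.
H–J (5): add — endpoints in different components.
F–K (6): skip — F and K already connected.
E–H (7): add — endpoints in different components.
D–E (8): add — endpoints in different components.
H–I (10): skip — H and I already connected.
E–G (11): add — endpoints in different components.
G–L (12): add — endpoints in different components.
Every non-tree edge has weight strictly greater than the heaviest edge on the tree path between its endpoints, so the MST is unique.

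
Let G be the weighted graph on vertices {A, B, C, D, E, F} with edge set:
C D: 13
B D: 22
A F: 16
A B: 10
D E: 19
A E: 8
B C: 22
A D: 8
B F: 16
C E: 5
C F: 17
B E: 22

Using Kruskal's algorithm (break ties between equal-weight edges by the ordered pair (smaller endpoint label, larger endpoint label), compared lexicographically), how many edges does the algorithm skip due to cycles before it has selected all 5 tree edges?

1

Sort edges by weight, then run Kruskal:
C E (5): add — endpoints in different components.
A D (8): add — endpoints in different components.
A E (8): add — endpoints in different components.
A B (10): add — endpoints in different components.
C D (13): skip — C and D already connected.
A F (16): add — endpoints in different components.
Edges rejected before the tree was complete: 1.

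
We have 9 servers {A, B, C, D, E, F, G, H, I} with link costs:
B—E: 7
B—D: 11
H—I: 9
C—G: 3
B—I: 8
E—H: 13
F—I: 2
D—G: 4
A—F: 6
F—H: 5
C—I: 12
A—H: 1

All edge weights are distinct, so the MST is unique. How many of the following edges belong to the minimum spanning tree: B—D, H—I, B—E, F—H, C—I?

3

Sort edges by weight, then run Kruskal:
A—H (1): add — endpoints in different components.
F—I (2): add — endpoints in different components.
C—G (3): add — endpoints in different components.
D—G (4): add — endpoints in different components.
F—H (5): add — endpoints in different components.
A—F (6): skip — A and F already connected.
B—E (7): add — endpoints in different components.
B—I (8): add — endpoints in different components.
H—I (9): skip — H and I already connected.
B—D (11): add — endpoints in different components.
MST edge set: {A—H, F—I, C—G, D—G, F—H, B—E, B—I, B—D}.
Of the listed edges, {B—D, B—E, F—H} are in the MST → 3.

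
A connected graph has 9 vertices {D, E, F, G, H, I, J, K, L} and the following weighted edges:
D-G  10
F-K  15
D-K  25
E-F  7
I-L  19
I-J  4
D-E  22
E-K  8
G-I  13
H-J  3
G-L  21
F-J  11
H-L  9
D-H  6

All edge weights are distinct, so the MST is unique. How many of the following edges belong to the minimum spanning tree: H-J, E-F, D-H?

Kruskal: consider edges lightest-first.
H-J (3): add — endpoints in different components.
I-J (4): add — endpoints in different components.
D-H (6): add — endpoints in different components.
E-F (7): add — endpoints in different components.
E-K (8): add — endpoints in different components.
H-L (9): add — endpoints in different components.
D-G (10): add — endpoints in different components.
F-J (11): add — endpoints in different components.
MST edge set: {H-J, I-J, D-H, E-F, E-K, H-L, D-G, F-J}.
Of the listed edges, {H-J, E-F, D-H} are in the MST → 3.

3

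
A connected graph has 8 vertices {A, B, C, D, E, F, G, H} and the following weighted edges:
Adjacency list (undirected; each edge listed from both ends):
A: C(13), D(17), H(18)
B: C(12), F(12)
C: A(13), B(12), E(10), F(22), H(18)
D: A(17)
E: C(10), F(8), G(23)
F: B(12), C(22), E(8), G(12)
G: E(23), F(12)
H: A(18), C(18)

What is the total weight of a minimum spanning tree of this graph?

Prim's algorithm from H:
Step 1: cheapest edge leaving the tree is A H (18); add A.
Step 2: cheapest edge leaving the tree is A C (13); add C.
Step 3: cheapest edge leaving the tree is C E (10); add E.
Step 4: cheapest edge leaving the tree is E F (8); add F.
Step 5: cheapest edge leaving the tree is B C (12); add B.
Step 6: cheapest edge leaving the tree is F G (12); add G.
Step 7: cheapest edge leaving the tree is A D (17); add D.
MST edges: A H, A C, C E, E F, B C, F G, A D; total weight 18+13+10+8+12+12+17 = 90.

90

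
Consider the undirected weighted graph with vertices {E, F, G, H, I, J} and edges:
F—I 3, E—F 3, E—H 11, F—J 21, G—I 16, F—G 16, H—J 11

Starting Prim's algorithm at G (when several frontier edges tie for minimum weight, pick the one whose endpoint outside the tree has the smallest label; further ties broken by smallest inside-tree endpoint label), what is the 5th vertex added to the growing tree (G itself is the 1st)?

Grow the tree from G using Prim:
Step 1: frontier [F—G 16, G—I 16] → take F—G (16); add F.
Step 2: frontier [E—F 3, F—I 3, F—J 21, G—I 16] → take E—F (3); add E.
Step 3: frontier [E—H 11, F—I 3, F—J 21, G—I 16] → take F—I (3); add I.
Step 4: frontier [E—H 11, F—J 21] → take E—H (11); add H.
Step 5: frontier [F—J 21, H—J 11] → take H—J (11); add J.
Vertex order: G, F, E, I, H, J. The 5th vertex is H.

H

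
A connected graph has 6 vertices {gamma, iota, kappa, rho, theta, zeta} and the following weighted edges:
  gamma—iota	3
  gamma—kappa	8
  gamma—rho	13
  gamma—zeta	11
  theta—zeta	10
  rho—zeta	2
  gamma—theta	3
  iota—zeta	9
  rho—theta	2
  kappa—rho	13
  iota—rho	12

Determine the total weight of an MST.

18

Kruskal's algorithm — process edges by increasing weight (ties by edge label):
rho—theta (2): add. Components now {zeta} {gamma} {rho,theta} {iota} {kappa}
rho—zeta (2): add. Components now {rho,theta,zeta} {gamma} {iota} {kappa}
gamma—iota (3): add. Components now {rho,theta,zeta} {gamma,iota} {kappa}
gamma—theta (3): add. Components now {gamma,iota,rho,theta,zeta} {kappa}
gamma—kappa (8): add. Components now {gamma,iota,kappa,rho,theta,zeta}
MST edges: rho—theta, rho—zeta, gamma—iota, gamma—theta, gamma—kappa; total weight 2+2+3+3+8 = 18.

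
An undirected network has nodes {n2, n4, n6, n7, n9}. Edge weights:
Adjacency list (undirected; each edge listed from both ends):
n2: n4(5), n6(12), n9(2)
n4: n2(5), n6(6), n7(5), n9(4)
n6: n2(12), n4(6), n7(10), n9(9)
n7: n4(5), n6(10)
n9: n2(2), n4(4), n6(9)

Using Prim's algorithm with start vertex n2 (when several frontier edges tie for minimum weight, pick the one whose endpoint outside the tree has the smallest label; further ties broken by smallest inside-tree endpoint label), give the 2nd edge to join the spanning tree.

n4-n9

Prim, starting at n2.
Step 1: frontier [n2—n9 2, n2—n4 5, n2—n6 12] → take n2—n9 (2); add n9.
Step 2: frontier [n2—n4 5, n2—n6 12, n4—n9 4, n6—n9 9] → take n4—n9 (4); add n4.
Step 3: frontier [n2—n6 12, n4—n7 5, n4—n6 6, n6—n9 9] → take n4—n7 (5); add n7.
Step 4: frontier [n2—n6 12, n4—n6 6, n6—n7 10, n6—n9 9] → take n4—n6 (6); add n6.
The 2nd edge added is n4—n9.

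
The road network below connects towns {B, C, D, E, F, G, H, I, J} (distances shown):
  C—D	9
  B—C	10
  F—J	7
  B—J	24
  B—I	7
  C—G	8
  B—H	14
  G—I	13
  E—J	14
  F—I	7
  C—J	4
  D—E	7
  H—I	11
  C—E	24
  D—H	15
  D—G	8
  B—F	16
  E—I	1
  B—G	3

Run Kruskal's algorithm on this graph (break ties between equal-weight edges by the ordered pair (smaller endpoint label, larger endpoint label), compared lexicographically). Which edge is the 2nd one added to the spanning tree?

Kruskal's algorithm — process edges by increasing weight (ties by edge label):
E—I (1): add — endpoints in different components.
B—G (3): add — endpoints in different components.
C—J (4): add — endpoints in different components.
B—I (7): add — endpoints in different components.
D—E (7): add — endpoints in different components.
F—I (7): add — endpoints in different components.
F—J (7): add — endpoints in different components.
C—G (8): skip — C and G already connected.
D—G (8): skip — D and G already connected.
C—D (9): skip — C and D already connected.
B—C (10): skip — B and C already connected.
H—I (11): add — endpoints in different components.
The 2nd edge added is B—G.

B-G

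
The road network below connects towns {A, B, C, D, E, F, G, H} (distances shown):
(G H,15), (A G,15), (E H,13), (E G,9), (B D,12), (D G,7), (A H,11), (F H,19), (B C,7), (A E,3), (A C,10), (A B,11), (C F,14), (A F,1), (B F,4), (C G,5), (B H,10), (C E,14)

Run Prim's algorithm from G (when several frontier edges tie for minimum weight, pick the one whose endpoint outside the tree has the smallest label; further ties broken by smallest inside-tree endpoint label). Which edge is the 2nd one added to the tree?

B-C

Prim's algorithm from G:
Step 1: cheapest edge leaving the tree is C G (5); add C.
Step 2: cheapest edge leaving the tree is B C (7); add B.
Step 3: cheapest edge leaving the tree is B F (4); add F.
Step 4: cheapest edge leaving the tree is A F (1); add A.
Step 5: cheapest edge leaving the tree is A E (3); add E.
Step 6: cheapest edge leaving the tree is D G (7); add D.
Step 7: cheapest edge leaving the tree is B H (10); add H.
The 2nd edge added is B C.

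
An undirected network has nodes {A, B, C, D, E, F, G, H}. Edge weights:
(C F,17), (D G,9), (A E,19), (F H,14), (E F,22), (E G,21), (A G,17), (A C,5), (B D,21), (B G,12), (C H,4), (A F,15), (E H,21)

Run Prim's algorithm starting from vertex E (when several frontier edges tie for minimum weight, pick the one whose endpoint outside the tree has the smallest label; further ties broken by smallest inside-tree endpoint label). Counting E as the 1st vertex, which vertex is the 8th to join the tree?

Prim, starting at E.
Step 1: frontier [A E 19, E G 21, E H 21, E F 22] → take A E (19); add A.
Step 2: frontier [A C 5, A F 15, A G 17, E G 21, E H 21, E F 22] → take A C (5); add C.
Step 3: frontier [A F 15, A G 17, C H 4, C F 17, E G 21, E H 21, E F 22] → take C H (4); add H.
Step 4: frontier [A F 15, A G 17, C F 17, E G 21, E F 22, F H 14] → take F H (14); add F.
Step 5: frontier [A G 17, E G 21] → take A G (17); add G.
Step 6: frontier [D G 9, B G 12] → take D G (9); add D.
Step 7: frontier [B D 21, B G 12] → take B G (12); add B.
Vertex order: E, A, C, H, F, G, D, B. The 8th vertex is B.

B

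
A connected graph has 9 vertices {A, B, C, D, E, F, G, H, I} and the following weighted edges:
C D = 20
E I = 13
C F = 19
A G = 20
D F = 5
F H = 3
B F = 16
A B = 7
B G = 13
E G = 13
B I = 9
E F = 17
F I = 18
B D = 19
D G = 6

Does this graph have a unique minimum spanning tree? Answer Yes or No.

Kruskal: consider edges lightest-first.
F H (3): add — endpoints in different components.
D F (5): add — endpoints in different components.
D G (6): add — endpoints in different components.
A B (7): add — endpoints in different components.
B I (9): add — endpoints in different components.
B G (13): add — endpoints in different components.
E G (13): add — endpoints in different components.
E I (13): skip — E and I already connected.
B F (16): skip — B and F already connected.
E F (17): skip — E and F already connected.
F I (18): skip — F and I already connected.
B D (19): skip — B and D already connected.
C F (19): add — endpoints in different components.
Non-tree edge E I has weight 13, equal to the heaviest edge on its tree cycle — swapping gives another MST of the same weight. Not unique.

No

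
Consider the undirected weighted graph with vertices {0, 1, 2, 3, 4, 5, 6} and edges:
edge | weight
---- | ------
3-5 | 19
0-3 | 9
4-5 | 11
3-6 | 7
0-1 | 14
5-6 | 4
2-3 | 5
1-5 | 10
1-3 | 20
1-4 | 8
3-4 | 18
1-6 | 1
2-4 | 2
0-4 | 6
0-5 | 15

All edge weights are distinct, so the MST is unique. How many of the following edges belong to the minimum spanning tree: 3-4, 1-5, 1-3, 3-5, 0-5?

Kruskal's algorithm — process edges by increasing weight (ties by edge label):
1-6 (1): add — endpoints in different components.
2-4 (2): add — endpoints in different components.
5-6 (4): add — endpoints in different components.
2-3 (5): add — endpoints in different components.
0-4 (6): add — endpoints in different components.
3-6 (7): add — endpoints in different components.
MST edge set: {1-6, 2-4, 5-6, 2-3, 0-4, 3-6}.
Of the listed edges, {} are in the MST → 0.

0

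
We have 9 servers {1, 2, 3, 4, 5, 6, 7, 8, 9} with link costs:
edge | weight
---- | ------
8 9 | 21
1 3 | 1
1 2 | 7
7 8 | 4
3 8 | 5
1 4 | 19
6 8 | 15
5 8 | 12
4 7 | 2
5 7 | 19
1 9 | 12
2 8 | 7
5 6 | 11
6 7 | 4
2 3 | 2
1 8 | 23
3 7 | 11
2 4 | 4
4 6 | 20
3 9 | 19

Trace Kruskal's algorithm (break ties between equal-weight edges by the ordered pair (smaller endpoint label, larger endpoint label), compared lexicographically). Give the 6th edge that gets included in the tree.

Kruskal: consider edges lightest-first.
1 3 (1): add — endpoints in different components.
2 3 (2): add — endpoints in different components.
4 7 (2): add — endpoints in different components.
2 4 (4): add — endpoints in different components.
6 7 (4): add — endpoints in different components.
7 8 (4): add — endpoints in different components.
3 8 (5): skip — 3 and 8 already connected.
1 2 (7): skip — 1 and 2 already connected.
2 8 (7): skip — 2 and 8 already connected.
3 7 (11): skip — 3 and 7 already connected.
5 6 (11): add — endpoints in different components.
1 9 (12): add — endpoints in different components.
The 6th edge added is 7 8.

7-8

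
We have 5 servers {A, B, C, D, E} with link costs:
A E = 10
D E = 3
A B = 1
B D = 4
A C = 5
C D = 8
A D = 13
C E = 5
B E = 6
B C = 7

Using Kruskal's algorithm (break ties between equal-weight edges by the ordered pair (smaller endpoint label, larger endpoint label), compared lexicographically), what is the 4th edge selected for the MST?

Kruskal's algorithm — process edges by increasing weight (ties by edge label):
A B (1): add. Components now {A,B} {C} {D} {E}
D E (3): add. Components now {A,B} {C} {D,E}
B D (4): add. Components now {A,B,D,E} {C}
A C (5): add. Components now {A,B,C,D,E}
The 4th edge added is A C.

A-C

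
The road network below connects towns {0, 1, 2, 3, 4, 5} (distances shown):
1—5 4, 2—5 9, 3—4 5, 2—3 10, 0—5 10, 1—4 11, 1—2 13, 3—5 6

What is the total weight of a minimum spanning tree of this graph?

34

Sort edges by weight, then run Kruskal:
1—5 (4): add. Components now {0} {1,5} {2} {3} {4}
3—4 (5): add. Components now {0} {1,5} {2} {3,4}
3—5 (6): add. Components now {0} {1,3,4,5} {2}
2—5 (9): add. Components now {0} {1,2,3,4,5}
0—5 (10): add. Components now {0,1,2,3,4,5}
MST edges: 1—5, 3—4, 3—5, 2—5, 0—5; total weight 4+5+6+9+10 = 34.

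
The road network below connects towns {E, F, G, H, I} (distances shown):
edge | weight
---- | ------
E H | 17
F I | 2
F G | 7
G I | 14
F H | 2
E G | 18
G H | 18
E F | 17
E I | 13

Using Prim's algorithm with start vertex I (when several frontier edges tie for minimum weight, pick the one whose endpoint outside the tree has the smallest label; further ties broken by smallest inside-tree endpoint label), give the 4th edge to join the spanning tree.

Prim, starting at I.
Step 1: frontier [F I 2, E I 13, G I 14] → take F I (2); add F.
Step 2: frontier [F H 2, F G 7, E F 17, E I 13, G I 14] → take F H (2); add H.
Step 3: frontier [F G 7, E F 17, E H 17, G H 18, E I 13, G I 14] → take F G (7); add G.
Step 4: frontier [E F 17, E G 18, E H 17, E I 13] → take E I (13); add E.
The 4th edge added is E I.

E-I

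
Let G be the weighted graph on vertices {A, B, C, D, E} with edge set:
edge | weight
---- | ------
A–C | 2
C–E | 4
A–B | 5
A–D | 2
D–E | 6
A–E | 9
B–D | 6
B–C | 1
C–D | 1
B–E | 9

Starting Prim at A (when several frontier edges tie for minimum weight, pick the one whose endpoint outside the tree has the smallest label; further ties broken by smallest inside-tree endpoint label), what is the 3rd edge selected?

Grow the tree from A using Prim:
Step 1: cheapest edge leaving the tree is A–C (2); add C.
Step 2: cheapest edge leaving the tree is B–C (1); add B.
Step 3: cheapest edge leaving the tree is C–D (1); add D.
Step 4: cheapest edge leaving the tree is C–E (4); add E.
The 3rd edge added is C–D.

C-D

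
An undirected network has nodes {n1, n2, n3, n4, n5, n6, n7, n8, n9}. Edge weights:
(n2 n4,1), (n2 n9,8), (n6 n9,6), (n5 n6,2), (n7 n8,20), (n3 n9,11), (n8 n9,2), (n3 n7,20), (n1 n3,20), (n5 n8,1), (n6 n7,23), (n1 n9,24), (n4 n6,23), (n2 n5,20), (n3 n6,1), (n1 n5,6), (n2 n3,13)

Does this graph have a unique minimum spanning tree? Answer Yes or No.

Sort edges by weight, then run Kruskal:
n2 n4 (1): add — endpoints in different components.
n3 n6 (1): add — endpoints in different components.
n5 n8 (1): add — endpoints in different components.
n5 n6 (2): add — endpoints in different components.
n8 n9 (2): add — endpoints in different components.
n1 n5 (6): add — endpoints in different components.
n6 n9 (6): skip — n6 and n9 already connected.
n2 n9 (8): add — endpoints in different components.
n3 n9 (11): skip — n3 and n9 already connected.
n2 n3 (13): skip — n3 and n2 already connected.
n1 n3 (20): skip — n3 and n1 already connected.
n2 n5 (20): skip — n5 and n2 already connected.
n3 n7 (20): add — endpoints in different components.
Non-tree edge n7 n8 has weight 20, equal to the heaviest edge on its tree cycle — swapping gives another MST of the same weight. Not unique.

No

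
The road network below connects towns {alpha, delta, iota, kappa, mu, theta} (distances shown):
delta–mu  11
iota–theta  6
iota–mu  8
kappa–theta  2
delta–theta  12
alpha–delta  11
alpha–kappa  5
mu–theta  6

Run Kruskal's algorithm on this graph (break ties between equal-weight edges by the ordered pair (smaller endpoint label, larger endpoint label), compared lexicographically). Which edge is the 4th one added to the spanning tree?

Kruskal: consider edges lightest-first.
kappa–theta (2): add — endpoints in different components.
alpha–kappa (5): add — endpoints in different components.
iota–theta (6): add — endpoints in different components.
mu–theta (6): add — endpoints in different components.
iota–mu (8): skip — iota and mu already connected.
alpha–delta (11): add — endpoints in different components.
The 4th edge added is mu–theta.

mu-theta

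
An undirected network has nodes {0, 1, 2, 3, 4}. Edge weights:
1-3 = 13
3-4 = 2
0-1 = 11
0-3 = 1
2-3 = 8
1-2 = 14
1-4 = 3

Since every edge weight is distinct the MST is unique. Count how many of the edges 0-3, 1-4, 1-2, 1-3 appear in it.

Sort edges by weight, then run Kruskal:
0-3 (1): add — endpoints in different components.
3-4 (2): add — endpoints in different components.
1-4 (3): add — endpoints in different components.
2-3 (8): add — endpoints in different components.
MST edge set: {0-3, 3-4, 1-4, 2-3}.
Of the listed edges, {0-3, 1-4} are in the MST → 2.

2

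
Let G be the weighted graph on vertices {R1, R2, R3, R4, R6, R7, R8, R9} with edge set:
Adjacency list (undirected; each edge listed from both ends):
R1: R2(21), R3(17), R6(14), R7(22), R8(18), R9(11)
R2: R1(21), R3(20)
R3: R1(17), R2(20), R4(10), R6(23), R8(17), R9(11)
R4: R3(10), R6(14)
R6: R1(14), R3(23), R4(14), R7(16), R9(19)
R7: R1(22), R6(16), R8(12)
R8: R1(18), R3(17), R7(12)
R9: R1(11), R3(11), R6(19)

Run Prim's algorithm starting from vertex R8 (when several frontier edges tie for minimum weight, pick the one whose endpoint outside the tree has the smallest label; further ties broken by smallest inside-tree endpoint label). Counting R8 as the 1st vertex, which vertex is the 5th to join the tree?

Prim's algorithm from R8:
Step 1: cheapest edge leaving the tree is R7-R8 (12); add R7.
Step 2: cheapest edge leaving the tree is R6-R7 (16); add R6.
Step 3: cheapest edge leaving the tree is R1-R6 (14); add R1.
Step 4: cheapest edge leaving the tree is R1-R9 (11); add R9.
Step 5: cheapest edge leaving the tree is R3-R9 (11); add R3.
Step 6: cheapest edge leaving the tree is R3-R4 (10); add R4.
Step 7: cheapest edge leaving the tree is R2-R3 (20); add R2.
Vertex order: R8, R7, R6, R1, R9, R3, R4, R2. The 5th vertex is R9.

R9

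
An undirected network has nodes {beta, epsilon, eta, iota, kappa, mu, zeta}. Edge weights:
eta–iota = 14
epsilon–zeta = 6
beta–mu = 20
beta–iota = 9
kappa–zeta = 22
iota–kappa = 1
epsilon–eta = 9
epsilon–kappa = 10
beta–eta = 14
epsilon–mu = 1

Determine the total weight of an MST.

Sort edges by weight, then run Kruskal:
epsilon–mu (1): add — endpoints in different components.
iota–kappa (1): add — endpoints in different components.
epsilon–zeta (6): add — endpoints in different components.
beta–iota (9): add — endpoints in different components.
epsilon–eta (9): add — endpoints in different components.
epsilon–kappa (10): add — endpoints in different components.
MST edges: epsilon–mu, iota–kappa, epsilon–zeta, beta–iota, epsilon–eta, epsilon–kappa; total weight 1+1+6+9+9+10 = 36.

36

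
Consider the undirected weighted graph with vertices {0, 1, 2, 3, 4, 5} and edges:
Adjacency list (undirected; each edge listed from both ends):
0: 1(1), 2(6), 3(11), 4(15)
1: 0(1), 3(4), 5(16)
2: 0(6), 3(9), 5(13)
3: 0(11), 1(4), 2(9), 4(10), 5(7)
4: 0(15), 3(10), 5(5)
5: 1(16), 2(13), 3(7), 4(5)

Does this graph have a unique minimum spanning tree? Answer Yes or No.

Kruskal's algorithm — process edges by increasing weight (ties by edge label):
0–1 (1): add — endpoints in different components.
1–3 (4): add — endpoints in different components.
4–5 (5): add — endpoints in different components.
0–2 (6): add — endpoints in different components.
3–5 (7): add — endpoints in different components.
Every non-tree edge has weight strictly greater than the heaviest edge on the tree path between its endpoints, so the MST is unique.

Yes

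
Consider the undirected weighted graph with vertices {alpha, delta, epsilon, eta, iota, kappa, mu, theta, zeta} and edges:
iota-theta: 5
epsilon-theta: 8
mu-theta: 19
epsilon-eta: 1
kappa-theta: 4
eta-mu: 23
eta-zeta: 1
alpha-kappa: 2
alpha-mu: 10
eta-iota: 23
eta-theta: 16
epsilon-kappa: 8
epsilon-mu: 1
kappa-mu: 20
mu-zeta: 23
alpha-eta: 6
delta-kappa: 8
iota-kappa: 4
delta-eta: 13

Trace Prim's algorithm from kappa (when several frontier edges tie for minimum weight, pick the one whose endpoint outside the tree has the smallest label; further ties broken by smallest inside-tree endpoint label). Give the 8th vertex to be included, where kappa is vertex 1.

Prim, starting at kappa.
Step 1: cheapest edge leaving the tree is alpha-kappa (2); add alpha.
Step 2: cheapest edge leaving the tree is iota-kappa (4); add iota.
Step 3: cheapest edge leaving the tree is kappa-theta (4); add theta.
Step 4: cheapest edge leaving the tree is alpha-eta (6); add eta.
Step 5: cheapest edge leaving the tree is epsilon-eta (1); add epsilon.
Step 6: cheapest edge leaving the tree is epsilon-mu (1); add mu.
Step 7: cheapest edge leaving the tree is eta-zeta (1); add zeta.
Step 8: cheapest edge leaving the tree is delta-kappa (8); add delta.
Vertex order: kappa, alpha, iota, theta, eta, epsilon, mu, zeta, delta. The 8th vertex is zeta.

zeta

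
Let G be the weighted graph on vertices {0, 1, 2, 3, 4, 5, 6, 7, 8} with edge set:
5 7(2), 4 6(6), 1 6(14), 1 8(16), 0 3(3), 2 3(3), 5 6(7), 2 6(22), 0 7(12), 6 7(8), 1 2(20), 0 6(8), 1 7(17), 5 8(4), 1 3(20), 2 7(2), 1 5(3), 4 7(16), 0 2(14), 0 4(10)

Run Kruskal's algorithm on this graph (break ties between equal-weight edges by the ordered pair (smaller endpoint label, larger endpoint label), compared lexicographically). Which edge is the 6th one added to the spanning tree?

5-8

Kruskal: consider edges lightest-first.
2 7 (2): add — endpoints in different components.
5 7 (2): add — endpoints in different components.
0 3 (3): add — endpoints in different components.
1 5 (3): add — endpoints in different components.
2 3 (3): add — endpoints in different components.
5 8 (4): add — endpoints in different components.
4 6 (6): add — endpoints in different components.
5 6 (7): add — endpoints in different components.
The 6th edge added is 5 8.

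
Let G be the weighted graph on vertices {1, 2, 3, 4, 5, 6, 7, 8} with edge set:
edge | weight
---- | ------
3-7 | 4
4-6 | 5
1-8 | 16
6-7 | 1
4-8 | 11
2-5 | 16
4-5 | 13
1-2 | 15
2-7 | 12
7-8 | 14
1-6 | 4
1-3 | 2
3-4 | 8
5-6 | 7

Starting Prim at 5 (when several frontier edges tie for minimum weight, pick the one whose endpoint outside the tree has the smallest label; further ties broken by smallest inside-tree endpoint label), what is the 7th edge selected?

Prim, starting at 5.
Step 1: cheapest edge leaving the tree is 5-6 (7); add 6.
Step 2: cheapest edge leaving the tree is 6-7 (1); add 7.
Step 3: cheapest edge leaving the tree is 1-6 (4); add 1.
Step 4: cheapest edge leaving the tree is 1-3 (2); add 3.
Step 5: cheapest edge leaving the tree is 4-6 (5); add 4.
Step 6: cheapest edge leaving the tree is 4-8 (11); add 8.
Step 7: cheapest edge leaving the tree is 2-7 (12); add 2.
The 7th edge added is 2-7.

2-7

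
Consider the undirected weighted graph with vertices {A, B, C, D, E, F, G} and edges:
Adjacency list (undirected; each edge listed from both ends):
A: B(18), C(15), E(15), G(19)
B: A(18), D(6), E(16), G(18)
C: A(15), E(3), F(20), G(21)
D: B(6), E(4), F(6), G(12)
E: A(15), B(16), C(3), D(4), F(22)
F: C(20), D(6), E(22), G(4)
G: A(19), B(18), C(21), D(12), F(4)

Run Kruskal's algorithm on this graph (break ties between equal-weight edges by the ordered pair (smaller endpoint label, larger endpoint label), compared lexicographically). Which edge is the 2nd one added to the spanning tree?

Sort edges by weight, then run Kruskal:
C—E (3): add. Components now {A} {B} {C,E} {D} {F} {G}
D—E (4): add. Components now {A} {B} {C,D,E} {F} {G}
F—G (4): add. Components now {A} {B} {C,D,E} {F,G}
B—D (6): add. Components now {A} {B,C,D,E} {F,G}
D—F (6): add. Components now {A} {B,C,D,E,F,G}
D—G (12): skip — D and G already connected.
A—C (15): add. Components now {A,B,C,D,E,F,G}
The 2nd edge added is D—E.

D-E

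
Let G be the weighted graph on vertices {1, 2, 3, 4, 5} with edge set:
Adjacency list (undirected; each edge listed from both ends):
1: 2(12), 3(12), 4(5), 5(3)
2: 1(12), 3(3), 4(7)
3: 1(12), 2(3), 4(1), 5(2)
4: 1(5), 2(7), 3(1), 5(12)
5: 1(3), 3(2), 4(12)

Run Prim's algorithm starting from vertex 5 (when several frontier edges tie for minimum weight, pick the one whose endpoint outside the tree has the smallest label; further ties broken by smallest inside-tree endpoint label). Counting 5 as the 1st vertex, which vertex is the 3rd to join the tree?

Grow the tree from 5 using Prim:
Step 1: frontier [3-5 2, 1-5 3, 4-5 12] → take 3-5 (2); add 3.
Step 2: frontier [3-4 1, 2-3 3, 1-3 12, 1-5 3, 4-5 12] → take 3-4 (1); add 4.
Step 3: frontier [2-3 3, 1-3 12, 1-4 5, 2-4 7, 1-5 3] → take 1-5 (3); add 1.
Step 4: frontier [1-2 12, 2-3 3, 2-4 7] → take 2-3 (3); add 2.
Vertex order: 5, 3, 4, 1, 2. The 3rd vertex is 4.

4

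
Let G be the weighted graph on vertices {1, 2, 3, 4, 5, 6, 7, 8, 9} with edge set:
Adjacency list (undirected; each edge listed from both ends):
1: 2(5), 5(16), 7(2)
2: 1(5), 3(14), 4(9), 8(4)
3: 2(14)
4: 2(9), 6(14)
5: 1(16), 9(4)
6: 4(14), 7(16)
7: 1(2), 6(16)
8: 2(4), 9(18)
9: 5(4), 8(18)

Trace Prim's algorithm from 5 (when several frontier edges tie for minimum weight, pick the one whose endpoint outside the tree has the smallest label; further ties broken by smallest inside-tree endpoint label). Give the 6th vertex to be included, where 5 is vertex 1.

8

Grow the tree from 5 using Prim:
Step 1: cheapest edge leaving the tree is 5-9 (4); add 9.
Step 2: cheapest edge leaving the tree is 1-5 (16); add 1.
Step 3: cheapest edge leaving the tree is 1-7 (2); add 7.
Step 4: cheapest edge leaving the tree is 1-2 (5); add 2.
Step 5: cheapest edge leaving the tree is 2-8 (4); add 8.
Step 6: cheapest edge leaving the tree is 2-4 (9); add 4.
Step 7: cheapest edge leaving the tree is 2-3 (14); add 3.
Step 8: cheapest edge leaving the tree is 4-6 (14); add 6.
Vertex order: 5, 9, 1, 7, 2, 8, 4, 3, 6. The 6th vertex is 8.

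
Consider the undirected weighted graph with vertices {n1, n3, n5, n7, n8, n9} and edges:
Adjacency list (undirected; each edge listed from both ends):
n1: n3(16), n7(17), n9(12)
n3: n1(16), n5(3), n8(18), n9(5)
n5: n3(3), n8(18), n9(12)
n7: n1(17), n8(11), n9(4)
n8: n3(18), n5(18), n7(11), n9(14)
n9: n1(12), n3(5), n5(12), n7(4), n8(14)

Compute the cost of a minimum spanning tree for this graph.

35

Kruskal's algorithm — process edges by increasing weight (ties by edge label):
n3—n5 (3): add. Components now {n9} {n3,n5} {n8} {n7} {n1}
n7—n9 (4): add. Components now {n7,n9} {n3,n5} {n8} {n1}
n3—n9 (5): add. Components now {n3,n5,n7,n9} {n8} {n1}
n7—n8 (11): add. Components now {n3,n5,n7,n8,n9} {n1}
n1—n9 (12): add. Components now {n1,n3,n5,n7,n8,n9}
MST edges: n3—n5, n7—n9, n3—n9, n7—n8, n1—n9; total weight 3+4+5+11+12 = 35.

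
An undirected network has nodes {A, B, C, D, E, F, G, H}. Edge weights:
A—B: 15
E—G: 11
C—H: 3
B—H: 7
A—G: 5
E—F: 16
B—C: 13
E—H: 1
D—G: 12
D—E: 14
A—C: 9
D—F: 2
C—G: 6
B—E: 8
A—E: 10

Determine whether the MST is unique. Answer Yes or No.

Yes

Kruskal: consider edges lightest-first.
E—H (1): add — endpoints in different components.
D—F (2): add — endpoints in different components.
C—H (3): add — endpoints in different components.
A—G (5): add — endpoints in different components.
C—G (6): add — endpoints in different components.
B—H (7): add — endpoints in different components.
B—E (8): skip — B and E already connected.
A—C (9): skip — A and C already connected.
A—E (10): skip — A and E already connected.
E—G (11): skip — E and G already connected.
D—G (12): add — endpoints in different components.
Every non-tree edge has weight strictly greater than the heaviest edge on the tree path between its endpoints, so the MST is unique.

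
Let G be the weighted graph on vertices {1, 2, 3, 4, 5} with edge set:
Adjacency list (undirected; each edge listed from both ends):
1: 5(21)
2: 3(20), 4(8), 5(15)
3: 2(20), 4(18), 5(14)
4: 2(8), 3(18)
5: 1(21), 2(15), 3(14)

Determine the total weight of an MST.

Prim's algorithm from 1:
Step 1: cheapest edge leaving the tree is 1-5 (21); add 5.
Step 2: cheapest edge leaving the tree is 3-5 (14); add 3.
Step 3: cheapest edge leaving the tree is 2-5 (15); add 2.
Step 4: cheapest edge leaving the tree is 2-4 (8); add 4.
MST edges: 1-5, 3-5, 2-5, 2-4; total weight 21+14+15+8 = 58.

58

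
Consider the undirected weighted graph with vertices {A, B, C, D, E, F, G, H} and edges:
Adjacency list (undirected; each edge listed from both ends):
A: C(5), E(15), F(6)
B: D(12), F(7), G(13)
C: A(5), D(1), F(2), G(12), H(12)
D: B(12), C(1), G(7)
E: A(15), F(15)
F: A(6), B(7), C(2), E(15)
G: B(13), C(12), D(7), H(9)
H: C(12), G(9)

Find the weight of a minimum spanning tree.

46

Kruskal: consider edges lightest-first.
C D (1): add — endpoints in different components.
C F (2): add — endpoints in different components.
A C (5): add — endpoints in different components.
A F (6): skip — A and F already connected.
B F (7): add — endpoints in different components.
D G (7): add — endpoints in different components.
G H (9): add — endpoints in different components.
B D (12): skip — B and D already connected.
C G (12): skip — C and G already connected.
C H (12): skip — C and H already connected.
B G (13): skip — B and G already connected.
A E (15): add — endpoints in different components.
MST edges: C D, C F, A C, B F, D G, G H, A E; total weight 1+2+5+7+7+9+15 = 46.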